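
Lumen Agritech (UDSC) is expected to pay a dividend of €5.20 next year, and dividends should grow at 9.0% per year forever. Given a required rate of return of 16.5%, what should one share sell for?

Gordon growth model: P₀ = D₁/(r − g), with D₁ = 5.20 given directly.
P₀ = 5.2000 / (0.165 − 0.09) = 5.2000 / 0.075 = 69.3333

€69.33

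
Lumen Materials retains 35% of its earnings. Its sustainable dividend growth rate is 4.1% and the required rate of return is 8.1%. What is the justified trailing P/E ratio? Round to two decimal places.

Payout ratio b = 1 − 0.35 = 0.65.
Justified trailing P/E = b(1+g)/(r−g) = 0.65×(1+0.041)/(0.081−0.041) = 16.9162

16.92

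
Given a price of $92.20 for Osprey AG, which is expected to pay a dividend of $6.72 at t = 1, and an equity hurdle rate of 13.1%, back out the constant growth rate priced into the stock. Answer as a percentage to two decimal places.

From P₀ = D₁/(r − g), the implied growth is g = r − D₁/P₀.
g = 0.131 − 6.72/92.20 = 0.131 − 0.07289 = 0.05811

5.81%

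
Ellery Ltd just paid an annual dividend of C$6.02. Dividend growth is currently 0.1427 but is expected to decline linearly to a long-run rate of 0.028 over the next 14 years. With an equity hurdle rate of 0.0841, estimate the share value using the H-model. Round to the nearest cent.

H-model: P₀ = D₀[(1+g_L) + H(g_S−g_L)]/(r−g_L), with H = 14/2 = 7.
P₀ = 6.02 × [(1+0.028) + 7×(0.1427−0.028)] / (0.0841−0.028)
   = 6.02 × 1.8309 / 0.0561 = 196.4709

C$196.47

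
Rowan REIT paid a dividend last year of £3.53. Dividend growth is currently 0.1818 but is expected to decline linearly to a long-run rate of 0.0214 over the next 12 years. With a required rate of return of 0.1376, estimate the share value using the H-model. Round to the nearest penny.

H-model: P₀ = D₀[(1+g_L) + H(g_S−g_L)]/(r−g_L), with H = 12/2 = 6.
P₀ = 3.53 × [(1+0.0214) + 6×(0.1818−0.0214)] / (0.1376−0.0214)
   = 3.53 × 1.9838 / 0.1162 = 60.2652

£60.27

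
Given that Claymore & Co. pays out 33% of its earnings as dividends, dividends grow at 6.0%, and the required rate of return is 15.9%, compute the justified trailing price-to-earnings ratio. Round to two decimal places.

3.53

Justified trailing P/E = b(1+g)/(r−g) = 0.33×(1+0.06)/(0.159−0.06) = 3.5333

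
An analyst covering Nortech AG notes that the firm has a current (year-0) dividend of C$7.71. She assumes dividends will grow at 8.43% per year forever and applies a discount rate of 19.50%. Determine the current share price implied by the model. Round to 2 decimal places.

C$75.52

Gordon growth model: P₀ = D₁/(r − g). D₁ = 7.71 × (1 + 0.0843) = 8.3600.
P₀ = 8.3600 / (0.195 − 0.0843) = 8.3600 / 0.1107 = 75.5190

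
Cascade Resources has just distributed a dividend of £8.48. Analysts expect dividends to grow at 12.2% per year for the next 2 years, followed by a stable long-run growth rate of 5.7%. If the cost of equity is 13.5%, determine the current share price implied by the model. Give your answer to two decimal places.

£128.97

Two-stage DDM. Project D₁…D_2 at 0.122, terminal growth 0.057, discount at r = 0.135.
D_1 = 9.5146
D_2 = 10.6753
Terminal value at t=2: TV = D_3/(r−g) = 11.2838/(0.135−0.057) = 144.6645
P₀ = 9.5146/(1+0.135)^1 + 10.6753/(1+0.135)^2 + 144.6645/(1+0.135)^2 = 128.9673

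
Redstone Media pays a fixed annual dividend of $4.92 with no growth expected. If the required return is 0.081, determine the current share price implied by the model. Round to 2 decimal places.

Zero-growth DDM (perpetuity): P₀ = D/r = 4.92 / 0.081 = 60.7407

$60.74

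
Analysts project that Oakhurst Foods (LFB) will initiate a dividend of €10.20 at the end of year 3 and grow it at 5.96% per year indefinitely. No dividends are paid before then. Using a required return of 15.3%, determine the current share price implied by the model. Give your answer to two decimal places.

€82.15

Deferred-dividend DDM. At t=2 the remaining stream is a growing perpetuity with first payment D_3 = 10.20.
V_2 = D_3/(r−g) = 10.20/(0.153−0.0596) = 109.2077
P₀ = V_2/(1+r)^2 = 109.2077/(1+0.153)^2 = 82.1476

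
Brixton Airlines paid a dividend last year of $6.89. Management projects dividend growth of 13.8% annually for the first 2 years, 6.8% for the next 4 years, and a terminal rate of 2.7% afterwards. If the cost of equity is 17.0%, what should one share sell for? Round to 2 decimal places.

$66.59

Three-stage DDM. Project D₁…D_6; terminal Gordon value at t=6 with g = 0.027; discount at r = 0.17.
D_1 = 7.8408
D_2 = 8.9229
D_3 = 9.5296
D_4 = 10.1776
D_5 = 10.8697
D_6 = 11.6088
TV_6 = 11.9223/(0.17−0.027) = 83.3726
P₀ = Σ Dₜ/(1+r)ᵗ + TV_6/(1+r)^6 = 66.5863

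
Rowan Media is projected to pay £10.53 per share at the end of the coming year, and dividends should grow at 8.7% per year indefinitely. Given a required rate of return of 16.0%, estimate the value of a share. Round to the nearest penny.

Gordon growth model: P₀ = D₁/(r − g), with D₁ = 10.53 given directly.
P₀ = 10.5300 / (0.16 − 0.087) = 10.5300 / 0.073 = 144.2466

£144.25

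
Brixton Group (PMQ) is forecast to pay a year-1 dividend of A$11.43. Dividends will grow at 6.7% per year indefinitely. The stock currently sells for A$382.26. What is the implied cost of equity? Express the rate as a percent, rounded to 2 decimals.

Rearranging the constant-growth DDM: r = D₁/P₀ + g.
r = 11.4300 / 382.26 + 0.067 = 0.02990 + 0.067 = 0.09690

9.69%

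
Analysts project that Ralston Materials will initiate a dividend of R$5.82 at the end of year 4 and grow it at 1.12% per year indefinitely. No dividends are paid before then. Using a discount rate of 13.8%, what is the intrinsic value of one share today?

Deferred-dividend DDM. At t=3 the remaining stream is a growing perpetuity with first payment D_4 = 5.82.
V_3 = D_4/(r−g) = 5.82/(0.138−0.0112) = 45.8991
P₀ = V_3/(1+r)^3 = 45.8991/(1+0.138)^3 = 31.1442

R$31.14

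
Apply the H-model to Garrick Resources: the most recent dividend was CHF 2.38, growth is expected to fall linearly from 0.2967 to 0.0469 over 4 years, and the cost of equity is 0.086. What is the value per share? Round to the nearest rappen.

H-model: P₀ = D₀[(1+g_L) + H(g_S−g_L)]/(r−g_L), with H = 4/2 = 2.
P₀ = 2.38 × [(1+0.0469) + 2×(0.2967−0.0469)] / (0.086−0.0469)
   = 2.38 × 1.5465 / 0.0391 = 94.1348

CHF 94.13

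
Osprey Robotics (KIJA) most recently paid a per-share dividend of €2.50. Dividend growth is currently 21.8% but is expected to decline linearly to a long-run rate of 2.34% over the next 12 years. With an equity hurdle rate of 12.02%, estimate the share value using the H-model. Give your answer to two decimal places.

H-model: P₀ = D₀[(1+g_L) + H(g_S−g_L)]/(r−g_L), with H = 12/2 = 6.
P₀ = 2.50 × [(1+0.0234) + 6×(0.218−0.0234)] / (0.1202−0.0234)
   = 2.50 × 2.1910 / 0.0968 = 56.5857

€56.59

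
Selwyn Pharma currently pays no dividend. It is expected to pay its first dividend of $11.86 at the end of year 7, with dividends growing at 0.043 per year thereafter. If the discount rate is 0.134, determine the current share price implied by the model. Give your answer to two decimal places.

Deferred-dividend DDM. At t=6 the remaining stream is a growing perpetuity with first payment D_7 = 11.86.
V_6 = D_7/(r−g) = 11.86/(0.134−0.043) = 130.3297
P₀ = V_6/(1+r)^6 = 130.3297/(1+0.134)^6 = 61.2865

$61.29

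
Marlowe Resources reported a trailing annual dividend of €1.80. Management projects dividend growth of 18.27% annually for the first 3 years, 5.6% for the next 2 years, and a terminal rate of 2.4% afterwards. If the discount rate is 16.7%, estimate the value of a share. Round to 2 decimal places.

€19.76

Three-stage DDM. Project D₁…D_5; terminal Gordon value at t=5 with g = 0.024; discount at r = 0.167.
D_1 = 2.1289
D_2 = 2.5178
D_3 = 2.9778
D_4 = 3.1446
D_5 = 3.3207
TV_5 = 3.4004/(0.167−0.024) = 23.7787
P₀ = Σ Dₜ/(1+r)ᵗ + TV_5/(1+r)^5 = 19.7620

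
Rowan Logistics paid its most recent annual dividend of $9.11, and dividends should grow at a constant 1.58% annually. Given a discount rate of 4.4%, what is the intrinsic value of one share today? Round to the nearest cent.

Gordon growth model: P₀ = D₁/(r − g). D₁ = 9.11 × (1 + 0.0158) = 9.2539.
P₀ = 9.2539 / (0.044 − 0.0158) = 9.2539 / 0.0282 = 328.1538

$328.15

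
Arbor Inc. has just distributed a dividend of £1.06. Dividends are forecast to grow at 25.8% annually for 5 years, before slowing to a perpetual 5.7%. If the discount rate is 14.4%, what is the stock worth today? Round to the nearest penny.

Two-stage DDM. Project D₁…D_5 at 0.258, terminal growth 0.057, discount at r = 0.144.
D_1 = 1.3335
D_2 = 1.6775
D_3 = 2.1103
D_4 = 2.6548
D_5 = 3.3397
Terminal value at t=5: TV = D_6/(r−g) = 3.5301/(0.144−0.057) = 40.5756
P₀ = 1.3335/(1+0.144)^1 + 1.6775/(1+0.144)^2 + 2.1103/(1+0.144)^3 + 2.6548/(1+0.144)^4 + 3.3397/(1+0.144)^5 + 40.5756/(1+0.144)^5 = 27.8192

£27.82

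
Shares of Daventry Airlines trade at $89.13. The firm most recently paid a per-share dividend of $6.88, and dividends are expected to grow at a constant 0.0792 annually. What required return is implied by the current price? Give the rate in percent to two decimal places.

Rearranging the constant-growth DDM: r = D₁/P₀ + g.
D₁ = 6.88 × (1 + 0.0792) = 7.4249.
r = 7.4249 / 89.13 + 0.0792 = 0.08330 + 0.0792 = 0.16250

16.25%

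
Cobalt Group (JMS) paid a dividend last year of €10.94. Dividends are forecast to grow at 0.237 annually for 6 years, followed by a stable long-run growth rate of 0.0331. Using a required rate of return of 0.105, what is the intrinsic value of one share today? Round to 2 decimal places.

€408.62

Two-stage DDM. Project D₁…D_6 at 0.237, terminal growth 0.0331, discount at r = 0.105.
D_1 = 13.5328
D_2 = 16.7400
D_3 = 20.7074
D_4 = 25.6151
D_5 = 31.6859
D_6 = 39.1954
Terminal value at t=6: TV = D_7/(r−g) = 40.4928/(0.105−0.0331) = 563.1823
P₀ = 13.5328/(1+0.105)^1 + 16.7400/(1+0.105)^2 + 20.7074/(1+0.105)^3 + 25.6151/(1+0.105)^4 + 31.6859/(1+0.105)^5 + 39.1954/(1+0.105)^6 + 563.1823/(1+0.105)^6 = 408.6174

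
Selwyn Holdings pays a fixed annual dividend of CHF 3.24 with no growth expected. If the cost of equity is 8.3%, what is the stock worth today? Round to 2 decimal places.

Zero-growth DDM (perpetuity): P₀ = D/r = 3.24 / 0.083 = 39.0361

CHF 39.04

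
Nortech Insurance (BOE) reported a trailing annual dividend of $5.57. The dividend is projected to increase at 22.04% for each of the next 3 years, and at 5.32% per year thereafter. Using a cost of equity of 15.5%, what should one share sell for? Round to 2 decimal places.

Two-stage DDM. Project D₁…D_3 at 0.2204, terminal growth 0.0532, discount at r = 0.155.
D_1 = 6.7976
D_2 = 8.2958
D_3 = 10.1242
Terminal value at t=3: TV = D_4/(r−g) = 10.6628/(0.155−0.0532) = 104.7430
P₀ = 6.7976/(1+0.155)^1 + 8.2958/(1+0.155)^2 + 10.1242/(1+0.155)^3 + 104.7430/(1+0.155)^3 = 86.6544

$86.65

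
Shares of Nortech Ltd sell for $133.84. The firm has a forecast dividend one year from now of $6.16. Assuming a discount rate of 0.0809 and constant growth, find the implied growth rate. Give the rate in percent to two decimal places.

3.49%

From P₀ = D₁/(r − g), the implied growth is g = r − D₁/P₀.
g = 0.0809 − 6.16/133.84 = 0.0809 − 0.04603 = 0.03487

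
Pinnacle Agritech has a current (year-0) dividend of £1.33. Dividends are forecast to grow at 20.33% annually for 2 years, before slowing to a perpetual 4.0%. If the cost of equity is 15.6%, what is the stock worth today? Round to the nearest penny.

£15.75

Two-stage DDM. Project D₁…D_2 at 0.2033, terminal growth 0.04, discount at r = 0.156.
D_1 = 1.6004
D_2 = 1.9257
Terminal value at t=2: TV = D_3/(r−g) = 2.0028/(0.156−0.04) = 17.2653
P₀ = 1.6004/(1+0.156)^1 + 1.9257/(1+0.156)^2 + 17.2653/(1+0.156)^2 = 15.7454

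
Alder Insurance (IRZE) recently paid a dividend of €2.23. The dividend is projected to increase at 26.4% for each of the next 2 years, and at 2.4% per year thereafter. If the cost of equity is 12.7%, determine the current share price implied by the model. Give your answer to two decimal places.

€33.19

Two-stage DDM. Project D₁…D_2 at 0.264, terminal growth 0.024, discount at r = 0.127.
D_1 = 2.8187
D_2 = 3.5629
Terminal value at t=2: TV = D_3/(r−g) = 3.6484/(0.127−0.024) = 35.4211
P₀ = 2.8187/(1+0.127)^1 + 3.5629/(1+0.127)^2 + 35.4211/(1+0.127)^2 = 33.1940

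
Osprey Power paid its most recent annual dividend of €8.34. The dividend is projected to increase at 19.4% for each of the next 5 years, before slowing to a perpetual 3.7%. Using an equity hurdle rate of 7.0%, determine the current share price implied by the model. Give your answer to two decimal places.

€512.10

Two-stage DDM. Project D₁…D_5 at 0.194, terminal growth 0.037, discount at r = 0.07.
D_1 = 9.9580
D_2 = 11.8898
D_3 = 14.1964
D_4 = 16.9505
D_5 = 20.2389
Terminal value at t=5: TV = D_6/(r−g) = 20.9878/(0.07−0.037) = 635.9932
P₀ = 9.9580/(1+0.07)^1 + 11.8898/(1+0.07)^2 + 14.1964/(1+0.07)^3 + 16.9505/(1+0.07)^4 + 20.2389/(1+0.07)^5 + 635.9932/(1+0.07)^5 = 512.0960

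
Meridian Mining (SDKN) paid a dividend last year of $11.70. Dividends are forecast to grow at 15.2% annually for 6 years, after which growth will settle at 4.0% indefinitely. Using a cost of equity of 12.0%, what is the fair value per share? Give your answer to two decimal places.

Two-stage DDM. Project D₁…D_6 at 0.152, terminal growth 0.04, discount at r = 0.12.
D_1 = 13.4784
D_2 = 15.5271
D_3 = 17.8872
D_4 = 20.6061
D_5 = 23.7382
D_6 = 27.3464
Terminal value at t=6: TV = D_7/(r−g) = 28.4403/(0.12−0.04) = 355.5037
P₀ = 13.4784/(1+0.12)^1 + 15.5271/(1+0.12)^2 + 17.8872/(1+0.12)^3 + 20.6061/(1+0.12)^4 + 23.7382/(1+0.12)^5 + 27.3464/(1+0.12)^6 + 355.5037/(1+0.12)^6 = 257.6732

$257.67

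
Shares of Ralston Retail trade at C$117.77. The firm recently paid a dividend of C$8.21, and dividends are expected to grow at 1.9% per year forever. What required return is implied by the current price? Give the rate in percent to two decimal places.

9.00%

Rearranging the constant-growth DDM: r = D₁/P₀ + g.
D₁ = 8.21 × (1 + 0.019) = 8.3660.
r = 8.3660 / 117.77 + 0.019 = 0.07104 + 0.019 = 0.09004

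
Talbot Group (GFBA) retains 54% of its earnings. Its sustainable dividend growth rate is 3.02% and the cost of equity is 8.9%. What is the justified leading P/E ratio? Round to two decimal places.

7.82

Payout ratio b = 1 − 0.54 = 0.46.
Justified leading P/E = b/(r−g) = 0.46/(0.089−0.0302) = 7.8231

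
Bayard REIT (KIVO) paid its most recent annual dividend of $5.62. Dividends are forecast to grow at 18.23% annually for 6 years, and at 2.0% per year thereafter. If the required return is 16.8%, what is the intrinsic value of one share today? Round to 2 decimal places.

$76.86

Two-stage DDM. Project D₁…D_6 at 0.1823, terminal growth 0.02, discount at r = 0.168.
D_1 = 6.6445
D_2 = 7.8558
D_3 = 9.2879
D_4 = 10.9811
D_5 = 12.9830
D_6 = 15.3498
Terminal value at t=6: TV = D_7/(r−g) = 15.6568/(0.168−0.02) = 105.7891
P₀ = 6.6445/(1+0.168)^1 + 7.8558/(1+0.168)^2 + 9.2879/(1+0.168)^3 + 10.9811/(1+0.168)^4 + 12.9830/(1+0.168)^5 + 15.3498/(1+0.168)^6 + 105.7891/(1+0.168)^6 = 76.8610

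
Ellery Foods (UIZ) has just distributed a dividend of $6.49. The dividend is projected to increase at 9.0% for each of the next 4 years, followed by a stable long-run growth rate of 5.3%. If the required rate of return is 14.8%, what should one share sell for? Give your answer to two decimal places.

$81.31

Two-stage DDM. Project D₁…D_4 at 0.09, terminal growth 0.053, discount at r = 0.148.
D_1 = 7.0741
D_2 = 7.7108
D_3 = 8.4047
D_4 = 9.1612
Terminal value at t=4: TV = D_5/(r−g) = 9.6467/(0.148−0.053) = 101.5443
P₀ = 7.0741/(1+0.148)^1 + 7.7108/(1+0.148)^2 + 8.4047/(1+0.148)^3 + 9.1612/(1+0.148)^4 + 101.5443/(1+0.148)^4 = 81.3065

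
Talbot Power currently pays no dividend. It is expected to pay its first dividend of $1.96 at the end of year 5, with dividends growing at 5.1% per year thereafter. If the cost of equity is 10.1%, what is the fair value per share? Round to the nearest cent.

$26.68

Deferred-dividend DDM. At t=4 the remaining stream is a growing perpetuity with first payment D_5 = 1.96.
V_4 = D_5/(r−g) = 1.96/(0.101−0.051) = 39.2000
P₀ = V_4/(1+r)^4 = 39.2000/(1+0.101)^4 = 26.6770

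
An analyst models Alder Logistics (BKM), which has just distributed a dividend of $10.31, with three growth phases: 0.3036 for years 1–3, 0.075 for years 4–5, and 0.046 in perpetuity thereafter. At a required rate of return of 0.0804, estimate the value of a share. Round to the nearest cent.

$626.72

Three-stage DDM. Project D₁…D_5; terminal Gordon value at t=5 with g = 0.046; discount at r = 0.0804.
D_1 = 13.4401
D_2 = 17.5205
D_3 = 22.8398
D_4 = 24.5528
D_5 = 26.3942
TV_5 = 27.6083/(0.0804−0.046) = 802.5681
P₀ = Σ Dₜ/(1+r)ᵗ + TV_5/(1+r)^5 = 626.7152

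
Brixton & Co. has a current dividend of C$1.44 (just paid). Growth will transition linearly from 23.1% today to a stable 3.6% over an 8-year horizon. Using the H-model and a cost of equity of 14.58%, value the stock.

H-model: P₀ = D₀[(1+g_L) + H(g_S−g_L)]/(r−g_L), with H = 8/2 = 4.
P₀ = 1.44 × [(1+0.036) + 4×(0.231−0.036)] / (0.1458−0.036)
   = 1.44 × 1.8160 / 0.1098 = 23.8164

C$23.82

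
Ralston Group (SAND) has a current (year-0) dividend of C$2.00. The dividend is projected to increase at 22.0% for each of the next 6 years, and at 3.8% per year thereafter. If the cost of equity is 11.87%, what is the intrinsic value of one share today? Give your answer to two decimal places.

Two-stage DDM. Project D₁…D_6 at 0.22, terminal growth 0.038, discount at r = 0.1187.
D_1 = 2.4400
D_2 = 2.9768
D_3 = 3.6317
D_4 = 4.4307
D_5 = 5.4054
D_6 = 6.5946
Terminal value at t=6: TV = D_7/(r−g) = 6.8452/(0.1187−0.038) = 84.8228
P₀ = 2.4400/(1+0.1187)^1 + 2.9768/(1+0.1187)^2 + 3.6317/(1+0.1187)^3 + 4.4307/(1+0.1187)^4 + 5.4054/(1+0.1187)^5 + 6.5946/(1+0.1187)^6 + 84.8228/(1+0.1187)^6 = 59.7064

C$59.71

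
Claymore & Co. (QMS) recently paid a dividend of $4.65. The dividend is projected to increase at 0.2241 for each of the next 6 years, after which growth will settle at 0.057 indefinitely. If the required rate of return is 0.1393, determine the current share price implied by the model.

$128.02

Two-stage DDM. Project D₁…D_6 at 0.2241, terminal growth 0.057, discount at r = 0.1393.
D_1 = 5.6921
D_2 = 6.9677
D_3 = 8.5291
D_4 = 10.4405
D_5 = 12.7802
D_6 = 15.6442
Terminal value at t=6: TV = D_7/(r−g) = 16.5360/(0.1393−0.057) = 200.9229
P₀ = 5.6921/(1+0.1393)^1 + 6.9677/(1+0.1393)^2 + 8.5291/(1+0.1393)^3 + 10.4405/(1+0.1393)^4 + 12.7802/(1+0.1393)^5 + 15.6442/(1+0.1393)^6 + 200.9229/(1+0.1393)^6 = 128.0158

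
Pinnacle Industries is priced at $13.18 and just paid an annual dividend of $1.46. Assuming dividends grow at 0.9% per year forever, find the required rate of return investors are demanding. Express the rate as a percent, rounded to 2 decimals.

12.08%

Rearranging the constant-growth DDM: r = D₁/P₀ + g.
D₁ = 1.46 × (1 + 0.009) = 1.4731.
r = 1.4731 / 13.18 + 0.009 = 0.11177 + 0.009 = 0.12077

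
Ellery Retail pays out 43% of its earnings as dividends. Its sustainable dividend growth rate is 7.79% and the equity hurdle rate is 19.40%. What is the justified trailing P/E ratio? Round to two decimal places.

3.99

Justified trailing P/E = b(1+g)/(r−g) = 0.43×(1+0.0779)/(0.194−0.0779) = 3.9922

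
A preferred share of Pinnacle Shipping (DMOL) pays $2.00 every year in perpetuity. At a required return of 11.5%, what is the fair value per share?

Zero-growth DDM (perpetuity): P₀ = D/r = 2.00 / 0.115 = 17.3913

$17.39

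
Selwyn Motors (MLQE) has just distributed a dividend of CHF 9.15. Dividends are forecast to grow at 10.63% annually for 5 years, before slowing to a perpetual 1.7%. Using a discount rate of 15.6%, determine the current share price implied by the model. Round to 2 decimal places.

Two-stage DDM. Project D₁…D_5 at 0.1063, terminal growth 0.017, discount at r = 0.156.
D_1 = 10.1226
D_2 = 11.1987
D_3 = 12.3891
D_4 = 13.7061
D_5 = 15.1630
Terminal value at t=5: TV = D_6/(r−g) = 15.4208/(0.156−0.017) = 110.9409
P₀ = 10.1226/(1+0.156)^1 + 11.1987/(1+0.156)^2 + 12.3891/(1+0.156)^3 + 13.7061/(1+0.156)^4 + 15.1630/(1+0.156)^5 + 110.9409/(1+0.156)^5 = 93.9174

CHF 93.92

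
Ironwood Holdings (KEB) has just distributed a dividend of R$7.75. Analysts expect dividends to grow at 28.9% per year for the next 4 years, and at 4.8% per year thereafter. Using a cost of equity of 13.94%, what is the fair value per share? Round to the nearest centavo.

Two-stage DDM. Project D₁…D_4 at 0.289, terminal growth 0.048, discount at r = 0.1394.
D_1 = 9.9897
D_2 = 12.8768
D_3 = 16.5982
D_4 = 21.3951
Terminal value at t=4: TV = D_5/(r−g) = 22.4220/(0.1394−0.048) = 245.3175
P₀ = 9.9897/(1+0.1394)^1 + 12.8768/(1+0.1394)^2 + 16.5982/(1+0.1394)^3 + 21.3951/(1+0.1394)^4 + 245.3175/(1+0.1394)^4 = 188.1554

R$188.16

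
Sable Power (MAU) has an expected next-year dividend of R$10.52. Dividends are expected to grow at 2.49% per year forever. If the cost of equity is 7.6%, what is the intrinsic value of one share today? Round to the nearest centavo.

R$205.87

Gordon growth model: P₀ = D₁/(r − g), with D₁ = 10.52 given directly.
P₀ = 10.5200 / (0.076 − 0.0249) = 10.5200 / 0.0511 = 205.8708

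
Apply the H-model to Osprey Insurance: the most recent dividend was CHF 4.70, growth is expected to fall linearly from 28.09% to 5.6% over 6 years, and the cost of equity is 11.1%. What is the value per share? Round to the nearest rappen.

CHF 147.90

H-model: P₀ = D₀[(1+g_L) + H(g_S−g_L)]/(r−g_L), with H = 6/2 = 3.
P₀ = 4.70 × [(1+0.056) + 3×(0.2809−0.056)] / (0.111−0.056)
   = 4.70 × 1.7307 / 0.055 = 147.8962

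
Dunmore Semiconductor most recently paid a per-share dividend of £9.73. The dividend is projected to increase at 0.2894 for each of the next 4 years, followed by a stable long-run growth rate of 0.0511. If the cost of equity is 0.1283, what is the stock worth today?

£280.88

Two-stage DDM. Project D₁…D_4 at 0.2894, terminal growth 0.0511, discount at r = 0.1283.
D_1 = 12.5459
D_2 = 16.1766
D_3 = 20.8582
D_4 = 26.8945
Terminal value at t=4: TV = D_5/(r−g) = 28.2688/(0.1283−0.0511) = 366.1763
P₀ = 12.5459/(1+0.1283)^1 + 16.1766/(1+0.1283)^2 + 20.8582/(1+0.1283)^3 + 26.8945/(1+0.1283)^4 + 366.1763/(1+0.1283)^4 = 280.8812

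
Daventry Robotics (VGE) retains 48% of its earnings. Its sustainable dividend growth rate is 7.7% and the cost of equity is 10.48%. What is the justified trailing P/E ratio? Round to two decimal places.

Payout ratio b = 1 − 0.48 = 0.52.
Justified trailing P/E = b(1+g)/(r−g) = 0.52×(1+0.077)/(0.1048−0.077) = 20.1453

20.15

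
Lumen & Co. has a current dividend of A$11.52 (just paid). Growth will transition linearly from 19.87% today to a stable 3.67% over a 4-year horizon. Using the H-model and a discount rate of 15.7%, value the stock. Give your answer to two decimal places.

H-model: P₀ = D₀[(1+g_L) + H(g_S−g_L)]/(r−g_L), with H = 4/2 = 2.
P₀ = 11.52 × [(1+0.0367) + 2×(0.1987−0.0367)] / (0.157−0.0367)
   = 11.52 × 1.3607 / 0.1203 = 130.3014

A$130.30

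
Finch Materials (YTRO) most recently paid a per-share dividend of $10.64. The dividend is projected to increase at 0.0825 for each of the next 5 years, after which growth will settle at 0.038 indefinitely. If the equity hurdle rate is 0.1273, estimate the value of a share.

$148.16

Two-stage DDM. Project D₁…D_5 at 0.0825, terminal growth 0.038, discount at r = 0.1273.
D_1 = 11.5178
D_2 = 12.4680
D_3 = 13.4966
D_4 = 14.6101
D_5 = 15.8154
Terminal value at t=5: TV = D_6/(r−g) = 16.4164/(0.1273−0.038) = 183.8345
P₀ = 11.5178/(1+0.1273)^1 + 12.4680/(1+0.1273)^2 + 13.4966/(1+0.1273)^3 + 14.6101/(1+0.1273)^4 + 15.8154/(1+0.1273)^5 + 183.8345/(1+0.1273)^5 = 148.1622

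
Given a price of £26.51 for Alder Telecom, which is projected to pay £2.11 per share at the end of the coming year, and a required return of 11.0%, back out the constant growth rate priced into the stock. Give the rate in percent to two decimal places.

3.04%

From P₀ = D₁/(r − g), the implied growth is g = r − D₁/P₀.
g = 0.11 − 2.11/26.51 = 0.11 − 0.07959 = 0.03041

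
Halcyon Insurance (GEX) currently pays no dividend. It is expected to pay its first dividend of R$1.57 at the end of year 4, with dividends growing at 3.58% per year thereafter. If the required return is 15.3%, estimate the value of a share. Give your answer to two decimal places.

R$8.74

Deferred-dividend DDM. At t=3 the remaining stream is a growing perpetuity with first payment D_4 = 1.57.
V_3 = D_4/(r−g) = 1.57/(0.153−0.0358) = 13.3959
P₀ = V_3/(1+r)^3 = 13.3959/(1+0.153)^3 = 8.7395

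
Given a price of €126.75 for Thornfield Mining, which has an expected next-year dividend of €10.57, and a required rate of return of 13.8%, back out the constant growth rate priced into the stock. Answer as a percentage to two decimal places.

From P₀ = D₁/(r − g), the implied growth is g = r − D₁/P₀.
g = 0.138 − 10.57/126.75 = 0.138 − 0.08339 = 0.05461

5.46%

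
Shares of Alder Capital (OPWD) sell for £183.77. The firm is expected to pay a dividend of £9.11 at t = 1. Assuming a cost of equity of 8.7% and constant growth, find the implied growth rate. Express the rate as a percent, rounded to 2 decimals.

From P₀ = D₁/(r − g), the implied growth is g = r − D₁/P₀.
g = 0.087 − 9.11/183.77 = 0.087 − 0.04957 = 0.03743

3.74%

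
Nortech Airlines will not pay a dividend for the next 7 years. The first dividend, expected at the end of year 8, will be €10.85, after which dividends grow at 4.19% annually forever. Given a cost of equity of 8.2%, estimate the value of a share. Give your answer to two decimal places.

€155.85

Deferred-dividend DDM. At t=7 the remaining stream is a growing perpetuity with first payment D_8 = 10.85.
V_7 = D_8/(r−g) = 10.85/(0.082−0.0419) = 270.5736
P₀ = V_7/(1+r)^7 = 270.5736/(1+0.082)^7 = 155.8456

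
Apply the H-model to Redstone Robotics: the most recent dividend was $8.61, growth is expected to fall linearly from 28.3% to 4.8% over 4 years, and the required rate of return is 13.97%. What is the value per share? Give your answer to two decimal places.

$142.53

H-model: P₀ = D₀[(1+g_L) + H(g_S−g_L)]/(r−g_L), with H = 4/2 = 2.
P₀ = 8.61 × [(1+0.048) + 2×(0.283−0.048)] / (0.1397−0.048)
   = 8.61 × 1.5180 / 0.0917 = 142.5298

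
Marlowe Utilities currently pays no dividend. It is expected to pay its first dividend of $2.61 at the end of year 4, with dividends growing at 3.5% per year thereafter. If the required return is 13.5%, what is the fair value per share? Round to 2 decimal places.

Deferred-dividend DDM. At t=3 the remaining stream is a growing perpetuity with first payment D_4 = 2.61.
V_3 = D_4/(r−g) = 2.61/(0.135−0.035) = 26.1000
P₀ = V_3/(1+r)^3 = 26.1000/(1+0.135)^3 = 17.8506

$17.85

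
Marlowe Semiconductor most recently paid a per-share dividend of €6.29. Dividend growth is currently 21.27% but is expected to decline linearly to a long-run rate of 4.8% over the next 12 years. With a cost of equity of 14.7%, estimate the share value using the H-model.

€129.37

H-model: P₀ = D₀[(1+g_L) + H(g_S−g_L)]/(r−g_L), with H = 12/2 = 6.
P₀ = 6.29 × [(1+0.048) + 6×(0.2127−0.048)] / (0.147−0.048)
   = 6.29 × 2.0362 / 0.099 = 129.3707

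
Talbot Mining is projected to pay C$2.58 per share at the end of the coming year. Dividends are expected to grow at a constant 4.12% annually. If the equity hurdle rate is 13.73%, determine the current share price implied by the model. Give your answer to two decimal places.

C$26.85

Gordon growth model: P₀ = D₁/(r − g), with D₁ = 2.58 given directly.
P₀ = 2.5800 / (0.1373 − 0.0412) = 2.5800 / 0.0961 = 26.8470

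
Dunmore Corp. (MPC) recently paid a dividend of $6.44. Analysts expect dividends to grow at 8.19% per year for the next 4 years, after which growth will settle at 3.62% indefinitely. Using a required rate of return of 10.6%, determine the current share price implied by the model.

$111.93

Two-stage DDM. Project D₁…D_4 at 0.0819, terminal growth 0.0362, discount at r = 0.106.
D_1 = 6.9674
D_2 = 7.5381
D_3 = 8.1554
D_4 = 8.8234
Terminal value at t=4: TV = D_5/(r−g) = 9.1428/(0.106−0.0362) = 130.9853
P₀ = 6.9674/(1+0.106)^1 + 7.5381/(1+0.106)^2 + 8.1554/(1+0.106)^3 + 8.8234/(1+0.106)^4 + 130.9853/(1+0.106)^4 = 111.9260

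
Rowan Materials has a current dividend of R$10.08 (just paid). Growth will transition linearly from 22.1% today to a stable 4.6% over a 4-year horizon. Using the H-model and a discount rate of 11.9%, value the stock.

H-model: P₀ = D₀[(1+g_L) + H(g_S−g_L)]/(r−g_L), with H = 4/2 = 2.
P₀ = 10.08 × [(1+0.046) + 2×(0.221−0.046)] / (0.119−0.046)
   = 10.08 × 1.3960 / 0.073 = 192.7627

R$192.76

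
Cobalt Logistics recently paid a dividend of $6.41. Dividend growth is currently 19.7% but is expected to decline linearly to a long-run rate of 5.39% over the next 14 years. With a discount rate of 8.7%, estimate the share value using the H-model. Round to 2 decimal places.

$398.08

H-model: P₀ = D₀[(1+g_L) + H(g_S−g_L)]/(r−g_L), with H = 14/2 = 7.
P₀ = 6.41 × [(1+0.0539) + 7×(0.197−0.0539)] / (0.087−0.0539)
   = 6.41 × 2.0556 / 0.0331 = 398.0784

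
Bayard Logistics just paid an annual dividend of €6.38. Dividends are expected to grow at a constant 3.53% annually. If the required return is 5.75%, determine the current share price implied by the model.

Gordon growth model: P₀ = D₁/(r − g). D₁ = 6.38 × (1 + 0.0353) = 6.6052.
P₀ = 6.6052 / (0.0575 − 0.0353) = 6.6052 / 0.0222 = 297.5322

€297.53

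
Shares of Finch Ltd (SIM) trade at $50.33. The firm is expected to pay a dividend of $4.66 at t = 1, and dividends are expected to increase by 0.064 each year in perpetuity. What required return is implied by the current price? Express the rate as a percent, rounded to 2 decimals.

15.66%

Rearranging the constant-growth DDM: r = D₁/P₀ + g.
r = 4.6600 / 50.33 + 0.064 = 0.09259 + 0.064 = 0.15659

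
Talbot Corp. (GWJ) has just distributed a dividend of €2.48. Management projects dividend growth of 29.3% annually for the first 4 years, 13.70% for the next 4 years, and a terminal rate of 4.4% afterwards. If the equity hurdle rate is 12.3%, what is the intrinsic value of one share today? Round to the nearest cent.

€92.79

Three-stage DDM. Project D₁…D_8; terminal Gordon value at t=8 with g = 0.044; discount at r = 0.123.
D_1 = 3.2066
D_2 = 4.1462
D_3 = 5.3610
D_4 = 6.9318
D_5 = 7.8815
D_6 = 8.9612
D_7 = 10.1889
D_8 = 11.5848
TV_8 = 12.0945/(0.123−0.044) = 153.0950
P₀ = Σ Dₜ/(1+r)ᵗ + TV_8/(1+r)^8 = 92.7940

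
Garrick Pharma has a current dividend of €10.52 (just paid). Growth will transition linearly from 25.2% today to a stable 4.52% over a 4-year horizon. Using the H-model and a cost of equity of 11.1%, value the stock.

€233.23

H-model: P₀ = D₀[(1+g_L) + H(g_S−g_L)]/(r−g_L), with H = 4/2 = 2.
P₀ = 10.52 × [(1+0.0452) + 2×(0.252−0.0452)] / (0.111−0.0452)
   = 10.52 × 1.4588 / 0.0658 = 233.2306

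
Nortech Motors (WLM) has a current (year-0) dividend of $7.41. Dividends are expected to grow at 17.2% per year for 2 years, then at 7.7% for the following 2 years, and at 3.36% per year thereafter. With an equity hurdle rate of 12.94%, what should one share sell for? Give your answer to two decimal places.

$108.82

Three-stage DDM. Project D₁…D_4; terminal Gordon value at t=4 with g = 0.0336; discount at r = 0.1294.
D_1 = 8.6845
D_2 = 10.1783
D_3 = 10.9620
D_4 = 11.8061
TV_4 = 12.2027/(0.1294−0.0336) = 127.3772
P₀ = Σ Dₜ/(1+r)ᵗ + TV_4/(1+r)^4 = 108.8236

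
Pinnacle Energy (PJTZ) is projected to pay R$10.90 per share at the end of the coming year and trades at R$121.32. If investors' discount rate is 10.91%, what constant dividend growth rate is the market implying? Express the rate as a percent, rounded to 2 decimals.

1.93%

From P₀ = D₁/(r − g), the implied growth is g = r − D₁/P₀.
g = 0.1091 − 10.90/121.32 = 0.1091 − 0.08985 = 0.01925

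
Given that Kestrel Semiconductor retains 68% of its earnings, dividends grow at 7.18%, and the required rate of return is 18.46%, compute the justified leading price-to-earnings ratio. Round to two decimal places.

Payout ratio b = 1 − 0.68 = 0.32.
Justified leading P/E = b/(r−g) = 0.32/(0.1846−0.0718) = 2.8369

2.84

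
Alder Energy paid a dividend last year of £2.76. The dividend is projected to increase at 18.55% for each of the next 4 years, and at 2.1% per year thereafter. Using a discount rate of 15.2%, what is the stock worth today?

Two-stage DDM. Project D₁…D_4 at 0.1855, terminal growth 0.021, discount at r = 0.152.
D_1 = 3.2720
D_2 = 3.8789
D_3 = 4.5985
D_4 = 5.4515
Terminal value at t=4: TV = D_5/(r−g) = 5.5660/(0.152−0.021) = 42.4883
P₀ = 3.2720/(1+0.152)^1 + 3.8789/(1+0.152)^2 + 4.5985/(1+0.152)^3 + 5.4515/(1+0.152)^4 + 42.4883/(1+0.152)^4 = 35.9909

£35.99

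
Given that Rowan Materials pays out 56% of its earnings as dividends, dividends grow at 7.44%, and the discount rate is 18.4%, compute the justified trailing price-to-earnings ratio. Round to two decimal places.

5.49

Justified trailing P/E = b(1+g)/(r−g) = 0.56×(1+0.0744)/(0.184−0.0744) = 5.4896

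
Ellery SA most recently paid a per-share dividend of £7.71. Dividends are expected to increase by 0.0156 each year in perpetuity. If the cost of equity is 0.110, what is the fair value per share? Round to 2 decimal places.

Gordon growth model: P₀ = D₁/(r − g). D₁ = 7.71 × (1 + 0.0156) = 7.8303.
P₀ = 7.8303 / (0.11 − 0.0156) = 7.8303 / 0.0944 = 82.9478

£82.95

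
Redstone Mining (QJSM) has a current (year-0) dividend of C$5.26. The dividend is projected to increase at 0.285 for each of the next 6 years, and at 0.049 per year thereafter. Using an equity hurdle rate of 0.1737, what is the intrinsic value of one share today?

C$120.06

Two-stage DDM. Project D₁…D_6 at 0.285, terminal growth 0.049, discount at r = 0.1737.
D_1 = 6.7591
D_2 = 8.6854
D_3 = 11.1608
D_4 = 14.3416
D_5 = 18.4290
D_6 = 23.6812
Terminal value at t=6: TV = D_7/(r−g) = 24.8416/(0.1737−0.049) = 199.2111
P₀ = 6.7591/(1+0.1737)^1 + 8.6854/(1+0.1737)^2 + 11.1608/(1+0.1737)^3 + 14.3416/(1+0.1737)^4 + 18.4290/(1+0.1737)^5 + 23.6812/(1+0.1737)^6 + 199.2111/(1+0.1737)^6 = 120.0592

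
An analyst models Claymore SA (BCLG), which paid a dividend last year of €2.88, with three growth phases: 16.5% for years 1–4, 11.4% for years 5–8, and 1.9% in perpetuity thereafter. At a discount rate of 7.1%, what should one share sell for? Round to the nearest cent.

€124.58

Three-stage DDM. Project D₁…D_8; terminal Gordon value at t=8 with g = 0.019; discount at r = 0.071.
D_1 = 3.3552
D_2 = 3.9088
D_3 = 4.5538
D_4 = 5.3051
D_5 = 5.9099
D_6 = 6.5836
D_7 = 7.3342
D_8 = 8.1703
TV_8 = 8.3255/(0.071−0.019) = 160.1061
P₀ = Σ Dₜ/(1+r)ᵗ + TV_8/(1+r)^8 = 124.5828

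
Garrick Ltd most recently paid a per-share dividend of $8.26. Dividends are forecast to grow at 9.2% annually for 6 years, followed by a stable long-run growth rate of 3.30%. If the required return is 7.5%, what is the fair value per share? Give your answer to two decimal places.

$275.59

Two-stage DDM. Project D₁…D_6 at 0.092, terminal growth 0.033, discount at r = 0.075.
D_1 = 9.0199
D_2 = 9.8498
D_3 = 10.7559
D_4 = 11.7455
D_5 = 12.8261
D_6 = 14.0061
Terminal value at t=6: TV = D_7/(r−g) = 14.4683/(0.075−0.033) = 344.4823
P₀ = 9.0199/(1+0.075)^1 + 9.8498/(1+0.075)^2 + 10.7559/(1+0.075)^3 + 11.7455/(1+0.075)^4 + 12.8261/(1+0.075)^5 + 14.0061/(1+0.075)^6 + 344.4823/(1+0.075)^6 = 275.5878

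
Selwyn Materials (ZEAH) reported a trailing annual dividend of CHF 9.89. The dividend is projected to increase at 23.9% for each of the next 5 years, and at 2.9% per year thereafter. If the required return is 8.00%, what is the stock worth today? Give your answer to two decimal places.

Two-stage DDM. Project D₁…D_5 at 0.239, terminal growth 0.029, discount at r = 0.08.
D_1 = 12.2537
D_2 = 15.1823
D_3 = 18.8109
D_4 = 23.3067
D_5 = 28.8770
Terminal value at t=5: TV = D_6/(r−g) = 29.7145/(0.08−0.029) = 582.6369
P₀ = 12.2537/(1+0.08)^1 + 15.1823/(1+0.08)^2 + 18.8109/(1+0.08)^3 + 23.3067/(1+0.08)^4 + 28.8770/(1+0.08)^5 + 582.6369/(1+0.08)^5 = 472.6125

CHF 472.61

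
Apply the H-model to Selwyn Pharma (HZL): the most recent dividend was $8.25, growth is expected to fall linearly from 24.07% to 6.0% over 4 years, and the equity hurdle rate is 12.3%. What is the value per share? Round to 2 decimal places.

H-model: P₀ = D₀[(1+g_L) + H(g_S−g_L)]/(r−g_L), with H = 4/2 = 2.
P₀ = 8.25 × [(1+0.06) + 2×(0.2407−0.06)] / (0.123−0.06)
   = 8.25 × 1.4214 / 0.063 = 186.1357

$186.14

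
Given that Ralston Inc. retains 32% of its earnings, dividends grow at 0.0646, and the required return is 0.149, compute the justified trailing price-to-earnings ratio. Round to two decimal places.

Payout ratio b = 1 − 0.32 = 0.68.
Justified trailing P/E = b(1+g)/(r−g) = 0.68×(1+0.0646)/(0.149−0.0646) = 8.5773

8.58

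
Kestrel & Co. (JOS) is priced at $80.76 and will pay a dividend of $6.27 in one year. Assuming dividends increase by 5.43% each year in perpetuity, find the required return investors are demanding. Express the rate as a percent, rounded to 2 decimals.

Rearranging the constant-growth DDM: r = D₁/P₀ + g.
r = 6.2700 / 80.76 + 0.0543 = 0.07764 + 0.0543 = 0.13194

13.19%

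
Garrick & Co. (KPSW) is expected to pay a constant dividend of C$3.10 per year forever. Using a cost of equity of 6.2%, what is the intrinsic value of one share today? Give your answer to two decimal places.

C$50.00

Zero-growth DDM (perpetuity): P₀ = D/r = 3.10 / 0.062 = 50.0000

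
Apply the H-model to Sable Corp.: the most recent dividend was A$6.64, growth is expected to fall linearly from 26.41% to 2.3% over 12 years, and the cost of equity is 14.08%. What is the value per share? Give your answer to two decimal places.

A$139.20

H-model: P₀ = D₀[(1+g_L) + H(g_S−g_L)]/(r−g_L), with H = 12/2 = 6.
P₀ = 6.64 × [(1+0.023) + 6×(0.2641−0.023)] / (0.1408−0.023)
   = 6.64 × 2.4696 / 0.1178 = 139.2033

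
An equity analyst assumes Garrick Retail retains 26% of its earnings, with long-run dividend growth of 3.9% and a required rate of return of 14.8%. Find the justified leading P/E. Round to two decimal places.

6.79

Payout ratio b = 1 − 0.26 = 0.74.
Justified leading P/E = b/(r−g) = 0.74/(0.148−0.039) = 6.7890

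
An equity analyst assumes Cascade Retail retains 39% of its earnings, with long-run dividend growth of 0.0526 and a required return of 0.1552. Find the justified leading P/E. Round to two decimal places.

5.95

Payout ratio b = 1 − 0.39 = 0.61.
Justified leading P/E = b/(r−g) = 0.61/(0.1552−0.0526) = 5.9454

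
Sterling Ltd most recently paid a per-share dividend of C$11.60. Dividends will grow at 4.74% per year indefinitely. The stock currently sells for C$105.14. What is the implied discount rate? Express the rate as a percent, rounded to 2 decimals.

Rearranging the constant-growth DDM: r = D₁/P₀ + g.
D₁ = 11.60 × (1 + 0.0474) = 12.1498.
r = 12.1498 / 105.14 + 0.0474 = 0.11556 + 0.0474 = 0.16296

16.30%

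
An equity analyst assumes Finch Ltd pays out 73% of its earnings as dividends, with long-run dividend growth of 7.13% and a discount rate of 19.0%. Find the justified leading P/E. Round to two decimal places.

Justified leading P/E = b/(r−g) = 0.73/(0.19−0.0713) = 6.1500

6.15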